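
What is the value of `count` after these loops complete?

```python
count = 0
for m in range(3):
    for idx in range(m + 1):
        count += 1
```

Triangle: 1 + 2 + ... + 3
`count` takes the values: 0 → 1 → 2 → 3 → 4 → 5 → 6

Answer: 6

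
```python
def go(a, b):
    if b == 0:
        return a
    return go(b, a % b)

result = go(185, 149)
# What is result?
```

go(185, 149) -> go(149, 36) -> go(36, 5) -> go(5, 1) -> go(1, 0) -> 1

Answer: 1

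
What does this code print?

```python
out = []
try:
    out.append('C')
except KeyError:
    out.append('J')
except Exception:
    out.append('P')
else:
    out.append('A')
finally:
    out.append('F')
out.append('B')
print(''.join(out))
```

Execution trace: 'C' (try body, no exception) → 'A' (else) → 'F' (finally) → 'B' (after the try/except). Output: CAFB

Answer: CAFB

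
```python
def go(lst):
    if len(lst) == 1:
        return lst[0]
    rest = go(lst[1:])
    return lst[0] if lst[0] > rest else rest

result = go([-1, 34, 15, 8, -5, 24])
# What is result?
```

Recursive max over [-1, 34, 15, 8, -5, 24] = 34

Answer: 34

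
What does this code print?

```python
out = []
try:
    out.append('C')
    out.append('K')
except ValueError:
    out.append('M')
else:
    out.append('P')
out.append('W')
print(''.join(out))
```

Execution trace: 'C' (try body) → 'K' (try body, no exception) → 'P' (else) → 'W' (after the try/except). Output: CKPW

Answer: CKPW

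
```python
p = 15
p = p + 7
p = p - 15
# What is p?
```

Trace:
`p = 15` → p = 15
`p = p + 7` → p = 22
`p = p - 15` → p = 7
So p = 7

Answer: 7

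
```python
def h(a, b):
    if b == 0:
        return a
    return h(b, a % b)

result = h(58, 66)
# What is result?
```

h(58, 66) -> h(66, 58) -> h(58, 8) -> h(8, 2) -> h(2, 0) -> 2

Answer: 2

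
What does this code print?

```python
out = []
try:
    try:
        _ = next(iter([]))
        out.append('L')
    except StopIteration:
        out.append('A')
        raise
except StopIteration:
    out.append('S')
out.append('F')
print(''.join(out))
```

Execution trace: 'A' (inner except StopIteration) → 'S' (outer except StopIteration) → 'F' (after the try/except). Output: ASF

Answer: ASF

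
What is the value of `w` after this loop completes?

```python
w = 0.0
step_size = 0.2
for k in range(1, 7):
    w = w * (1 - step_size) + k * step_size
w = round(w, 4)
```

Moving average with lr=0.2
`w` takes the values: 0.0 → 0.2 → 0.56 → 1.048 → 1.6384 → 2.31072 → 3.048576 → 3.0486

Answer: 3.0486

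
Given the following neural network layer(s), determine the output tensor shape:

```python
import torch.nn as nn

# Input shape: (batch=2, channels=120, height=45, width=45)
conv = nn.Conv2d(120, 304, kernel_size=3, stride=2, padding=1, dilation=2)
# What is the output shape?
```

Input: (2, 120, 45, 45) -> Output: (2, 304, 22, 22)

Answer: (2, 304, 22, 22)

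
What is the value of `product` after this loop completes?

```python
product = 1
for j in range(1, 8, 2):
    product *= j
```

Product of 1, 3, 5, ... up to 7
`product` takes the values: 1 → 3 → 15 → 105

Answer: 105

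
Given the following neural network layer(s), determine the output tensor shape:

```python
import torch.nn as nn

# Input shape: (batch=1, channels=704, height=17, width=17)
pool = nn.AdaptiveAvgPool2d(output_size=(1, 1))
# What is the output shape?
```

Input: (1, 704, 17, 17) -> Output: (1, 704, 1, 1)

Answer: (1, 704, 1, 1)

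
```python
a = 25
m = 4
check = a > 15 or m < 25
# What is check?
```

Trace:
`a = 25` → a = 25
`m = 4` → m = 4
`check = a > 15 or m < 25` → check = True
So check = True

Answer: True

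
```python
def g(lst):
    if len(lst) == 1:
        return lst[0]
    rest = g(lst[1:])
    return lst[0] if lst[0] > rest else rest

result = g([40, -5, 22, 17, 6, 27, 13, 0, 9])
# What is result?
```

Recursive max over [40, -5, 22, 17, 6, 27, 13, 0, 9] = 40

Answer: 40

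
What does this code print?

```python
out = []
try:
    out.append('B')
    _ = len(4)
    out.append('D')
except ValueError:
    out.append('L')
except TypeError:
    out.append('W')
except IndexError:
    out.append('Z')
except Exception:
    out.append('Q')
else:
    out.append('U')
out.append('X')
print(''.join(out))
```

Execution trace: 'B' (try body) → 'W' (except TypeError) → 'X' (after the try/except). Output: BWX

Answer: BWX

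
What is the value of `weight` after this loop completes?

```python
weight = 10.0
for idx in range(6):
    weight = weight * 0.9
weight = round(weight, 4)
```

Exponential decay: 10.0 * 0.9^6
`weight` takes the values: 10.0 → 9.0 → 8.1 → 7.29 → 6.561 → 5.9049 → 5.31441 → 5.3144

Answer: 5.3144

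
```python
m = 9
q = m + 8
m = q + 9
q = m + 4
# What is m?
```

Trace:
`m = 9` → m = 9
`q = m + 8` → q = 17
`m = q + 9` → m = 26
`q = m + 4` → q = 30
So m = 26

Answer: 26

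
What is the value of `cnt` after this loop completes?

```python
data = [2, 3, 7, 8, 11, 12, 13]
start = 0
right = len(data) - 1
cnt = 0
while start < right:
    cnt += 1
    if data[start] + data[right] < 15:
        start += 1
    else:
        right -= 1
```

Steps to find pair summing to 15
`cnt` takes the values: 0 → 1 → 2 → 3 → 4 → 5 → 6

Answer: 6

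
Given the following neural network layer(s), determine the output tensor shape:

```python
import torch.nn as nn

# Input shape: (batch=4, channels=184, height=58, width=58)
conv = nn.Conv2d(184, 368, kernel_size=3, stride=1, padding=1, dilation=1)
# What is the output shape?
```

Input: (4, 184, 58, 58) -> Output: (4, 368, 58, 58)

Answer: (4, 368, 58, 58)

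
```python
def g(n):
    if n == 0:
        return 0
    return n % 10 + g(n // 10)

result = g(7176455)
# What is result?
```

Sum of digits of 7176455: 5 + 5 + 4 + 6 + 7 + 1 + 7 = 35

Answer: 35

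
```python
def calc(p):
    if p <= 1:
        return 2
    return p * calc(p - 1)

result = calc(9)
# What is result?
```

calc(9) = 9 * 8 * 7 * 6 * 5 * 4 * 3 * 2 * 2 = 725760

Answer: 725760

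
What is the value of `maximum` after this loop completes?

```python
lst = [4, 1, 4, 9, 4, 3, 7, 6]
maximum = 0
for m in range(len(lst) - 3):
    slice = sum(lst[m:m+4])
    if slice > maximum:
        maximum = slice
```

Max sum of 4-element window in [4, 1, 4, 9, 4, 3, 7, 6]
`maximum` takes the values: 0 → 18 → 20 → 23

Answer: 23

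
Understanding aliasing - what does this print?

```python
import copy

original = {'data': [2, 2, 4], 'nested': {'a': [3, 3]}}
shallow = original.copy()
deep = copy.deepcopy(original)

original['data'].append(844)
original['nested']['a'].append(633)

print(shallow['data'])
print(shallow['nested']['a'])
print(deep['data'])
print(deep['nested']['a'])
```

Key concept: comparing shallow vs deep copy.
Step by step:
`original = {'data': [2, 2, 4], 'nested': {'a': [3, 3]}}` → original = {'data': [2, 2, 4], 'nested': {'a': [3, 3]}}
`shallow = original.copy()` → shallow = {'data': [2, 2, 4], 'nested': {'a': [3, 3]}}
`deep = copy.deepcopy(original)` → deep = {'data': [2, 2, 4], 'nested': {'a': [3, 3]}}
`original['data'].append(844)` → original = {'data': [2, 2, 4, 844], 'nested': {'a': [3, 3]}}; shallow = {'data': [2, 2, 4, 844], 'nested': {'a': [3, 3]}}
`original['nested']['a'].append(633)` → original = {'data': [2, 2, 4, 844], 'nested': {'a': [3, 3, 633]}}; shallow = {'data': [2, 2, 4, 844], 'nested': {'a': [3, 3, 633]}}
`print(shallow['data'])` → prints [2, 2, 4, 844]
`print(shallow['nested']['a'])` → prints [3, 3, 633]
`print(deep['data'])` → prints [2, 2, 4]
`print(deep['nested']['a'])` → prints [3, 3]

Answer:
[2, 2, 4, 844]
[3, 3, 633]
[2, 2, 4]
[3, 3]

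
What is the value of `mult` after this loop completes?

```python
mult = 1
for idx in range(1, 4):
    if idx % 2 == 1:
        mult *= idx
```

Product of odd numbers 1 to 3
`mult` takes the values: 1 → 3

Answer: 3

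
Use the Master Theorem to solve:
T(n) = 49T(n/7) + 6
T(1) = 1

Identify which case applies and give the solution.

a=49, b=7, f(n)=6. log_7(49) = 2. Since c=0 < 2, Case 1 applies: T(n) = Θ(n^log_b(a)) = O(n^2).

Answer: O(n^2) - Case 1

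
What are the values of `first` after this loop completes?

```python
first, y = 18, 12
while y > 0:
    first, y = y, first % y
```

GCD of 18 and 12
`first` takes the values: 18 → 12 → 6

Answer: 6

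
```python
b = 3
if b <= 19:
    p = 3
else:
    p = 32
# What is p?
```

Trace:
`b = 3` → b = 3
`if b <= 19: ...` → b <= 19 is True → p = 3
So p = 3

Answer: 3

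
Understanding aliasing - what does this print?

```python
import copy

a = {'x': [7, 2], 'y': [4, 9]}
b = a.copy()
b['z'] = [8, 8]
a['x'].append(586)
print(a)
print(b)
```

Key concept: shallow copy of dict with mutable values.
Step by step:
`a = {'x': [7, 2], 'y': [4, 9]}` → a = {'x': [7, 2], 'y': [4, 9]}
`b = a.copy()` → b = {'x': [7, 2], 'y': [4, 9]}
`b['z'] = [8, 8]` → b = {'x': [7, 2], 'y': [4, 9], 'z': [8, 8]}
`a['x'].append(586)` → a = {'x': [7, 2, 586], 'y': [4, 9]}; b = {'x': [7, 2, 586], 'y': [4, 9], 'z': [8, 8]}
`print(a)` → prints {'x': [7, 2, 586], 'y': [4, 9]}
`print(b)` → prints {'x': [7, 2, 586], 'y': [4, 9], 'z': [8, 8]}

Answer:
{'x': [7, 2, 586], 'y': [4, 9]}
{'x': [7, 2, 586], 'y': [4, 9], 'z': [8, 8]}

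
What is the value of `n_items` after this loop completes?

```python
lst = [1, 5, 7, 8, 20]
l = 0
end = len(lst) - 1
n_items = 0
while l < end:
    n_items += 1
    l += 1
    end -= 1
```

Iterations until pointers meet (list length 5)
`n_items` takes the values: 0 → 1 → 2

Answer: 2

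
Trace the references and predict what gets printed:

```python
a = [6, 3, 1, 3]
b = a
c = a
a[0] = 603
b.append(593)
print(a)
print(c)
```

Key concept: multiple aliases.
Step by step:
`a = [6, 3, 1, 3]` → a = [6, 3, 1, 3]
`b = a` → b = [6, 3, 1, 3] (same object as a)
`c = a` → c = [6, 3, 1, 3] (same object as a, b)
`a[0] = 603` → a = [603, 3, 1, 3] (same object as b, c); b = [603, 3, 1, 3] (same object as a, c); c = [603, 3, 1, 3] (same object as a, b)
`b.append(593)` → a = [603, 3, 1, 3, 593] (same object as b, c); b = [603, 3, 1, 3, 593] (same object as a, c); c = [603, 3, 1, 3, 593] (same object as a, b)
`print(a)` → prints [603, 3, 1, 3, 593]
`print(c)` → prints [603, 3, 1, 3, 593]

Answer:
[603, 3, 1, 3, 593]
[603, 3, 1, 3, 593]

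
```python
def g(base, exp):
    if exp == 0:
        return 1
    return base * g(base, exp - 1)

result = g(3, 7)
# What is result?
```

g(3, 7) = 3 * 3 * 3 * 3 * 3 * 3 * 3 = 2187

Answer: 2187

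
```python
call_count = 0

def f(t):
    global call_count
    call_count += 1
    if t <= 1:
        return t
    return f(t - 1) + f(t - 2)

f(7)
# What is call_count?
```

Calls(t) = 1 + Calls(t-1) + Calls(t-2); Calls(0)=Calls(1)=1. For t=7 this gives 41.

Answer: 41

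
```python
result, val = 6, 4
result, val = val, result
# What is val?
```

Trace:
`result, val = 6, 4` → result = 6; val = 4
`result, val = val, result` → result = 4; val = 6
So val = 6

Answer: 6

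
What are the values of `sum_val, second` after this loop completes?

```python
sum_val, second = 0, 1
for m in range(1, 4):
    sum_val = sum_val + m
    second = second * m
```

Sum and factorial of 1 to 3
`sum_val, second` takes the values: (0, 1) → (1, 1) → (3, 1) → (3, 2) → (6, 2) → (6, 6)

Answer: 6, 6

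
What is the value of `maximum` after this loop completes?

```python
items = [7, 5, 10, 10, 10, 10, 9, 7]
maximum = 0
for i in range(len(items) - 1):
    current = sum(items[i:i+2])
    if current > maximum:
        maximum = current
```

Max sum of 2-element window in [7, 5, 10, 10, 10, 10, 9, 7]
`maximum` takes the values: 0 → 12 → 15 → 20

Answer: 20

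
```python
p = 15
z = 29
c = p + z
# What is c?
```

Trace:
`p = 15` → p = 15
`z = 29` → z = 29
`c = p + z` → c = 44
So c = 44

Answer: 44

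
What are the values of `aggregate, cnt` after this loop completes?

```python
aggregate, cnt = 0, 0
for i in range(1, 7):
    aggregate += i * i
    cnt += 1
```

Sum of squares and count
`aggregate, cnt` takes the values: (0, 0) → (1, 0) → (1, 1) → (5, 1) → (5, 2) → (14, 2) → (14, 3) → (30, 3) → (30, 4) → (55, 4) → (55, 5) → (91, 5) → (91, 6)

Answer: 91, 6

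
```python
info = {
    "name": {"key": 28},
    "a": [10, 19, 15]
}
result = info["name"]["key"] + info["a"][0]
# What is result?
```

Trace:
`info = { ...` → info = {'name': {'key': 28}, 'a': [10, 19, 15]}
`result = info["name"]["key"] + info["a"][0]` → result = 38
So result = 38

Answer: 38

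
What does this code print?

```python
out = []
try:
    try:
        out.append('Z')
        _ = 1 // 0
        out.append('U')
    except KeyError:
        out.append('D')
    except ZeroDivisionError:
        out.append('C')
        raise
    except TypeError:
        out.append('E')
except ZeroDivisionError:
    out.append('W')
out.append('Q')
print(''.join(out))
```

Execution trace: 'Z' (try body) → 'C' (except ZeroDivisionError) → 'W' (outer except ZeroDivisionError) → 'Q' (after the try/except). Output: ZCWQ

Answer: ZCWQ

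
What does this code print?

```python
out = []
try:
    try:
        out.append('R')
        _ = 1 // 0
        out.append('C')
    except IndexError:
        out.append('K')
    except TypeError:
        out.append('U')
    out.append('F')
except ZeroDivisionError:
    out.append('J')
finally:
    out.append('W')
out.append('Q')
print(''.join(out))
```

Execution trace: 'R' (inner try body) → 'J' (except ZeroDivisionError) → 'W' (finally) → 'Q' (after the try/except). Output: RJWQ

Answer: RJWQ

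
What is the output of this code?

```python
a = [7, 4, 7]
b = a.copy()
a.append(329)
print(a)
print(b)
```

Key concept: list.copy() creates independent copy.
Step by step:
`a = [7, 4, 7]` → a = [7, 4, 7]
`b = a.copy()` → b = [7, 4, 7]
`a.append(329)` → a = [7, 4, 7, 329]
`print(a)` → prints [7, 4, 7, 329]
`print(b)` → prints [7, 4, 7]

Answer:
[7, 4, 7, 329]
[7, 4, 7]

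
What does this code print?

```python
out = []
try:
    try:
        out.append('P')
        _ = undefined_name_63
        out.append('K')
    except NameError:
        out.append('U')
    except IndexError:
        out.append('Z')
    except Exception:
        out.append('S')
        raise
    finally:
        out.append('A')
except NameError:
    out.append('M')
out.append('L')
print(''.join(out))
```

Execution trace: 'P' (inner try body) → 'U' (inner except NameError) → 'A' (inner finally) → 'L' (after the try/except). Output: PUAL

Answer: PUAL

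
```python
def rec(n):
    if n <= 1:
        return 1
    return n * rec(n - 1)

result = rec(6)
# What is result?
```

rec(6) = 6 * 5 * 4 * 3 * 2 * 1 = 720

Answer: 720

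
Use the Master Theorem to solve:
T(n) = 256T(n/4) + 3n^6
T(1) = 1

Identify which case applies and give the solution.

a=256, b=4, f(n)=3n^6. log_4(256) = 4. Since c=6 > 4 and the regularity condition holds (256(n/4)^6 = (256/4^6)n^6 with 256/4^6 < 1), Case 3 applies: T(n) = Θ(f(n)) = O(n^6).

Answer: O(n^6) - Case 3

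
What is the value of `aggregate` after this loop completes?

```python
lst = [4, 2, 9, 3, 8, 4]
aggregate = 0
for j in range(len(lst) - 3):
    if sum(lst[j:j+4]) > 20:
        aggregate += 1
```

Count windows with sum > 20
`aggregate` takes the values: 0 → 1 → 2

Answer: 2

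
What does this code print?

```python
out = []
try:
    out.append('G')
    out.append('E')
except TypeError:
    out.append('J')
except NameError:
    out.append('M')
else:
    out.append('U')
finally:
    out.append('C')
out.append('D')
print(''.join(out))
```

Execution trace: 'G' (try body) → 'E' (try body, no exception) → 'U' (else) → 'C' (finally) → 'D' (after the try/except). Output: GEUCD

Answer: GEUCD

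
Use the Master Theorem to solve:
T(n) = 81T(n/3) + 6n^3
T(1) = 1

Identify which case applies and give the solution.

a=81, b=3, f(n)=6n^3. log_3(81) = 4. Since c=3 < 4, Case 1 applies: T(n) = Θ(n^log_b(a)) = O(n^4).

Answer: O(n^4) - Case 1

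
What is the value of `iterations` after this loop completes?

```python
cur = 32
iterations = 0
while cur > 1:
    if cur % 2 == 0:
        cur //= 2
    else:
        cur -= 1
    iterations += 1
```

Steps to reduce 32 to 1
`iterations` takes the values: 0 → 1 → 2 → 3 → 4 → 5

Answer: 5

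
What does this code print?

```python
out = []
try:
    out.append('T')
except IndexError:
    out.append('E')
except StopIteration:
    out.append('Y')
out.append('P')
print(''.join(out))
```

Execution trace: 'T' (try body, no exception) → 'P' (after the try/except). Output: TP

Answer: TP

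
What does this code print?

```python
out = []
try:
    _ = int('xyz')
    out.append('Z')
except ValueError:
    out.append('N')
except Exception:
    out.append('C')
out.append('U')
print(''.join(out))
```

Execution trace: 'N' (except ValueError) → 'U' (after the try/except). Output: NU

Answer: NU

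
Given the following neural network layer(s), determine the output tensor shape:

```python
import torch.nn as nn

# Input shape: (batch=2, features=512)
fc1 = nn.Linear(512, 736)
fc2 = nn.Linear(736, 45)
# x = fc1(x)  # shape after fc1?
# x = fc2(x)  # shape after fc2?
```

Input: (2, 512) -> after fc1: (2, 736) -> Output: (2, 45)

Answer: (2, 45)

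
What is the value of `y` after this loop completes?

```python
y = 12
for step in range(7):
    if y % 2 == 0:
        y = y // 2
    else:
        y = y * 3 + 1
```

Collatz-style transformation from 12
`y` takes the values: 12 → 6 → 3 → 10 → 5 → 16 → 8 → 4

Answer: 4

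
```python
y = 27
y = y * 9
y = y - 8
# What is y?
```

Trace:
`y = 27` → y = 27
`y = y * 9` → y = 243
`y = y - 8` → y = 235
So y = 235

Answer: 235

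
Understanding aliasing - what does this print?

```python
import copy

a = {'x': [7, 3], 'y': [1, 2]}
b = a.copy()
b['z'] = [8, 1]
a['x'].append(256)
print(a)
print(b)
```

Key concept: shallow copy of dict with mutable values.
Step by step:
`a = {'x': [7, 3], 'y': [1, 2]}` → a = {'x': [7, 3], 'y': [1, 2]}
`b = a.copy()` → b = {'x': [7, 3], 'y': [1, 2]}
`b['z'] = [8, 1]` → b = {'x': [7, 3], 'y': [1, 2], 'z': [8, 1]}
`a['x'].append(256)` → a = {'x': [7, 3, 256], 'y': [1, 2]}; b = {'x': [7, 3, 256], 'y': [1, 2], 'z': [8, 1]}
`print(a)` → prints {'x': [7, 3, 256], 'y': [1, 2]}
`print(b)` → prints {'x': [7, 3, 256], 'y': [1, 2], 'z': [8, 1]}

Answer:
{'x': [7, 3, 256], 'y': [1, 2]}
{'x': [7, 3, 256], 'y': [1, 2], 'z': [8, 1]}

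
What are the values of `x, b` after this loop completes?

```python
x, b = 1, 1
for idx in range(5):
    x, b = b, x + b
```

Fibonacci: after 5 iterations
`x, b` takes the values: (1, 1) → (1, 2) → (2, 3) → (3, 5) → (5, 8) → (8, 13)

Answer: 8, 13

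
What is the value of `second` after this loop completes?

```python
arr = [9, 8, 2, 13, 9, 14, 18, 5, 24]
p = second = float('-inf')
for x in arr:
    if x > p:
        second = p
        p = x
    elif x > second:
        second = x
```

Second largest (with repeats) in [9, 8, 2, 13, 9, 14, 18, 5, 24]
`second` takes the values: -inf → 8 → 9 → 13 → 14 → 18

Answer: 18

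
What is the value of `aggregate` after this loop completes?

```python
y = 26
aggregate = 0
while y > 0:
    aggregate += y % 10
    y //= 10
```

Sum digits of 26
`aggregate` takes the values: 0 → 6 → 8

Answer: 8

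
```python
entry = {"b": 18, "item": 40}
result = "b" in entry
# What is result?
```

Trace:
`entry = {"b": 18, "item": 40}` → entry = {'b': 18, 'item': 40}
`result = "b" in entry` → result = True
So result = True

Answer: True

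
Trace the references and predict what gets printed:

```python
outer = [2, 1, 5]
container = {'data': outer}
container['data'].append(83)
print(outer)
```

Key concept: dict holds reference to list.
Step by step:
`outer = [2, 1, 5]` → outer = [2, 1, 5]
`container = {'data': outer}` → container = {'data': [2, 1, 5]}
`container['data'].append(83)` → outer = [2, 1, 5, 83]; container = {'data': [2, 1, 5, 83]}
`print(outer)` → prints [2, 1, 5, 83]

Answer: [2, 1, 5, 83]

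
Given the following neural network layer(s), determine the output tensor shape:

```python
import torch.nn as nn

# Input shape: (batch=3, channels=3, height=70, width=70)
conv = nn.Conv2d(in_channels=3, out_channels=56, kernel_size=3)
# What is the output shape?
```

Input: (3, 3, 70, 70) -> Output: (3, 56, 68, 68)

Answer: (3, 56, 68, 68)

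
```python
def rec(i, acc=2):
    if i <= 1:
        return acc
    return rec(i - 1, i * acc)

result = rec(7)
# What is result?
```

Accumulator trace (n, acc): (7, 2) -> (6, 14) -> (5, 84) -> (4, 420) -> (3, 1680) -> (2, 5040) -> (1, 10080) -> return 10080

Answer: 10080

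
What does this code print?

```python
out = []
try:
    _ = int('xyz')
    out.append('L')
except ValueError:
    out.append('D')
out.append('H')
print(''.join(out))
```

Execution trace: 'D' (except ValueError) → 'H' (after the try/except). Output: DH

Answer: DH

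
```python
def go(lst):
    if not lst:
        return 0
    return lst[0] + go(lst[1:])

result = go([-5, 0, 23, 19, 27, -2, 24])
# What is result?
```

(-5) + 0 + 23 + 19 + 27 + (-2) + 24 + 0 = 86

Answer: 86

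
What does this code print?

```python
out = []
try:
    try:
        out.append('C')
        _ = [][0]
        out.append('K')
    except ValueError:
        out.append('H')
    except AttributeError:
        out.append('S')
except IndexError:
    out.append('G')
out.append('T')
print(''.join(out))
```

Execution trace: 'C' (try body) → 'G' (outer except IndexError) → 'T' (after the try/except). Output: CGT

Answer: CGT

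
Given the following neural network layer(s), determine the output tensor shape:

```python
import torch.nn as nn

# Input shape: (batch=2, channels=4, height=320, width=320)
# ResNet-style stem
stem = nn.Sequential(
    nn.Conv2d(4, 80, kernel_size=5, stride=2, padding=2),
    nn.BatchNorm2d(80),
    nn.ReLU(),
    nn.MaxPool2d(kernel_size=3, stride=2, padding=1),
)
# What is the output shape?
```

Input: (2, 4, 320, 320) -> after Conv2d 5x5 stride=2: (2, 80, 160, 160) -> Output: (2, 80, 80, 80)

Answer: (2, 80, 80, 80)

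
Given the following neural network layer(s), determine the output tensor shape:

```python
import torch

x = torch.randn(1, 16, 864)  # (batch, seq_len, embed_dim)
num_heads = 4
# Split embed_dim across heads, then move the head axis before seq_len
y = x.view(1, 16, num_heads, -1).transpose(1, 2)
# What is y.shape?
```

Input: (1, 16, 864) -> head_dim = 864 // 4 = 216; after view: (1, 16, 4, 216) -> after transpose(1, 2): (1, 4, 16, 216) -> Output: (1, 4, 16, 216)

Answer: (1, 4, 16, 216)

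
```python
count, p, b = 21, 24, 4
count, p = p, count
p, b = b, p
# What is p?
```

Trace:
`count, p, b = 21, 24, 4` → count = 21; p = 24; b = 4
`count, p = p, count` → count = 24; p = 21
`p, b = b, p` → p = 4; b = 21
So p = 4

Answer: 4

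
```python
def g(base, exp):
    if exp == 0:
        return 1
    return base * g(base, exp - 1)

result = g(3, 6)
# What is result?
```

g(3, 6) = 3 * 3 * 3 * 3 * 3 * 3 = 729

Answer: 729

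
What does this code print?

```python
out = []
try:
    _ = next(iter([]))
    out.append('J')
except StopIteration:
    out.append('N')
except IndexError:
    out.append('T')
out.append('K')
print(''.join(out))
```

Execution trace: 'N' (except StopIteration) → 'K' (after the try/except). Output: NK

Answer: NK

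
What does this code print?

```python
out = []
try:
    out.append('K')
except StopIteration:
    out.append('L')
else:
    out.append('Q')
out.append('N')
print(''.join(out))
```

Execution trace: 'K' (try body, no exception) → 'Q' (else) → 'N' (after the try/except). Output: KQN

Answer: KQN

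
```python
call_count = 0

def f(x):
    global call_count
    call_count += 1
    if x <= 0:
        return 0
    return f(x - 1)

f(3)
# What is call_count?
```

Linear recursion stepping by 1: 4 calls from x=3 down to ≤0.

Answer: 4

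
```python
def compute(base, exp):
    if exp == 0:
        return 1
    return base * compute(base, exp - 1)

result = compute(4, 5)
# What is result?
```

compute(4, 5) = 4 * 4 * 4 * 4 * 4 = 1024

Answer: 1024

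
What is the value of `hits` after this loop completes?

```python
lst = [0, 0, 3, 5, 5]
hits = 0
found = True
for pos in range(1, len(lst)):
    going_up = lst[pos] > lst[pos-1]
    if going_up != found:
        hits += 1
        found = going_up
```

Count direction changes in [0, 0, 3, 5, 5]
`hits` takes the values: 0 → 1 → 2 → 3

Answer: 3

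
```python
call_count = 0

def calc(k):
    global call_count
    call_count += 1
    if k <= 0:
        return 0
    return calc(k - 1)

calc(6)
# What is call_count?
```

Linear recursion stepping by 1: 7 calls from k=6 down to ≤0.

Answer: 7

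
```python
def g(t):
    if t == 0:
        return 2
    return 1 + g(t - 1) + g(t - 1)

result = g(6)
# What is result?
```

g(t) = 1 + 2·g(t-1), g(0)=2. Closed form: (2+1)·2^6 - 1 = 191.

Answer: 191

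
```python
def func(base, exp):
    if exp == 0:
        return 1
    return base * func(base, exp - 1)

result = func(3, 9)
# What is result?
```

func(3, 9) = 3 * 3 * 3 * 3 * 3 * 3 * 3 * 3 * 3 = 19683

Answer: 19683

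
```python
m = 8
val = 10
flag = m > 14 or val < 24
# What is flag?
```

Trace:
`m = 8` → m = 8
`val = 10` → val = 10
`flag = m > 14 or val < 24` → flag = True
So flag = True

Answer: True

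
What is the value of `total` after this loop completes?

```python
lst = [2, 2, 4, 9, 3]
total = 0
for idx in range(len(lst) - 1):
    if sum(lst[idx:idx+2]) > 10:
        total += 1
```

Count windows with sum > 10
`total` takes the values: 0 → 1 → 2

Answer: 2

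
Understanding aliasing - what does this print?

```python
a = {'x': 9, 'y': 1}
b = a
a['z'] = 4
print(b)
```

Key concept: dict aliasing.
Step by step:
`a = {'x': 9, 'y': 1}` → a = {'x': 9, 'y': 1}
`b = a` → b = {'x': 9, 'y': 1} (same object as a)
`a['z'] = 4` → a = {'x': 9, 'y': 1, 'z': 4} (same object as b); b = {'x': 9, 'y': 1, 'z': 4} (same object as a)
`print(b)` → prints {'x': 9, 'y': 1, 'z': 4}

Answer: {'x': 9, 'y': 1, 'z': 4}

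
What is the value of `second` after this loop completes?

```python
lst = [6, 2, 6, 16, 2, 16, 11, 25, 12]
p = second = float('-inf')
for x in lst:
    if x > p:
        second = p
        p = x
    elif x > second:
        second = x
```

Second largest (with repeats) in [6, 2, 6, 16, 2, 16, 11, 25, 12]
`second` takes the values: -inf → 2 → 6 → 16

Answer: 16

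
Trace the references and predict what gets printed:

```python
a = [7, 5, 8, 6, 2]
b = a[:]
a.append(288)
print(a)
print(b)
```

Key concept: slice [:] creates copy.
Step by step:
`a = [7, 5, 8, 6, 2]` → a = [7, 5, 8, 6, 2]
`b = a[:]` → b = [7, 5, 8, 6, 2]
`a.append(288)` → a = [7, 5, 8, 6, 2, 288]
`print(a)` → prints [7, 5, 8, 6, 2, 288]
`print(b)` → prints [7, 5, 8, 6, 2]

Answer:
[7, 5, 8, 6, 2, 288]
[7, 5, 8, 6, 2]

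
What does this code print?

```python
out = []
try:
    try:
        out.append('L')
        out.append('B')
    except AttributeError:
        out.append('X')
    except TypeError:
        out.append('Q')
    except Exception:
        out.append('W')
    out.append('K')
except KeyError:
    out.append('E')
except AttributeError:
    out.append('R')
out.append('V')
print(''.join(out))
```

Execution trace: 'L' (inner try body) → 'B' (inner try body, no exception) → 'K' (try body, no exception) → 'V' (after the try/except). Output: LBKV

Answer: LBKV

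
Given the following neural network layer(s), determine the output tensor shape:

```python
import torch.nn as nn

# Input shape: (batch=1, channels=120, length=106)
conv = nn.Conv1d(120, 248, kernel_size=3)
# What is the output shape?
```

Input: (1, 120, 106) -> Output: (1, 248, 104)

Answer: (1, 248, 104)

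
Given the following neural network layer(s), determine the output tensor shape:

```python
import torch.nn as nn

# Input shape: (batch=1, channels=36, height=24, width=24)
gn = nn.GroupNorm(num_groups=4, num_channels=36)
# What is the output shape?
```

Input: (1, 36, 24, 24) -> Output: (1, 36, 24, 24)

Answer: (1, 36, 24, 24)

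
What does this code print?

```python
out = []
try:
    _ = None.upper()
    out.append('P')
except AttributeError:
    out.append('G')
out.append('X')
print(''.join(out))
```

Execution trace: 'G' (except AttributeError) → 'X' (after the try/except). Output: GX

Answer: GX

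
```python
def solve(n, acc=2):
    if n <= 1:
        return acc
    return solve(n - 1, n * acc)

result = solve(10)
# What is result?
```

Accumulator trace (n, acc): (10, 2) -> (9, 20) -> (8, 180) -> (7, 1440) -> (6, 10080) -> (5, 60480) -> (4, 302400) -> (3, 1209600) -> (2, 3628800) -> (1, 7257600) -> return 7257600

Answer: 7257600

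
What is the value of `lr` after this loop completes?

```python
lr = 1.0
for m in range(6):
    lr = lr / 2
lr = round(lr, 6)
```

Halving LR 6 times: 1 / 2^6
`lr` takes the values: 1.0 → 0.5 → 0.25 → 0.125 → 0.0625 → 0.03125 → 0.015625

Answer: 0.015625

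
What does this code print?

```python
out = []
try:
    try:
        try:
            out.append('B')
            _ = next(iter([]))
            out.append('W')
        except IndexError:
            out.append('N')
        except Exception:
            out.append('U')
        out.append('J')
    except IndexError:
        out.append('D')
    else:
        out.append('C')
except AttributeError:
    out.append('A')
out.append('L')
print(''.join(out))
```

Execution trace: 'B' (inner try body) → 'U' (inner except Exception) → 'J' (try body, no exception) → 'C' (else) → 'L' (after the try/except). Output: BUJCL

Answer: BUJCL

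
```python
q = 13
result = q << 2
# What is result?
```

Trace:
`q = 13` → q = 13
`result = q << 2` → result = 52
So result = 52

Answer: 52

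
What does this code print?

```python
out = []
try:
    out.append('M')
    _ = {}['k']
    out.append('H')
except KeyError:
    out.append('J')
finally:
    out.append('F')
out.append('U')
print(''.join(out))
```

Execution trace: 'M' (try body) → 'J' (except KeyError) → 'F' (finally) → 'U' (after the try/except). Output: MJFU

Answer: MJFU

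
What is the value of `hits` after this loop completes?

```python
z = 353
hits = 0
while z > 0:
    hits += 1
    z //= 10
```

Count digits by repeated division by 10
`hits` takes the values: 0 → 1 → 2 → 3

Answer: 3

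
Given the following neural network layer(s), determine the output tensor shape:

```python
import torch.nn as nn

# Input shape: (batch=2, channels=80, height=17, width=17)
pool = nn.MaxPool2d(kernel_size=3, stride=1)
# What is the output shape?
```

Input: (2, 80, 17, 17) -> Output: (2, 80, 15, 15)

Answer: (2, 80, 15, 15)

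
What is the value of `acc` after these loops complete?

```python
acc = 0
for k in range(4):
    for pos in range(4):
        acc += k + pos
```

Sum of all k+pos for k,pos in 4x4
`acc` takes the values: 0 → 1 → 3 → 6 → 7 → 9 → 12 → 16 → 18 → 21 → 25 → 30 → 33 → 37 → 42 → 48

Answer: 48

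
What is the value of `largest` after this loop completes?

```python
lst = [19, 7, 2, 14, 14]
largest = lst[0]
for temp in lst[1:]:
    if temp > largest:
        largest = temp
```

Maximum of [19, 7, 2, 14, 14]
`largest` takes the values: 19

Answer: 19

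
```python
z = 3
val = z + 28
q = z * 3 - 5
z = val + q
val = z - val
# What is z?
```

Trace:
`z = 3` → z = 3
`val = z + 28` → val = 31
`q = z * 3 - 5` → q = 4
`z = val + q` → z = 35
`val = z - val` → val = 4
So z = 35

Answer: 35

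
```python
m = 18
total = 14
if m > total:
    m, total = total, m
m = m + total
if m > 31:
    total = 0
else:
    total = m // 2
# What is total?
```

Trace:
`m = 18` → m = 18
`total = 14` → total = 14
`if m > total: ...` → m > total is True → m = 14; total = 18
`m = m + total` → m = 32
`if m > 31: ...` → m > 31 is True → total = 0
So total = 0

Answer: 0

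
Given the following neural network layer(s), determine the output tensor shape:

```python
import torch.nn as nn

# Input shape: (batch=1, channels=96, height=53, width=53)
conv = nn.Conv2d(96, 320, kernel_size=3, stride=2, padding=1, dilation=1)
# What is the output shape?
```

Input: (1, 96, 53, 53) -> Output: (1, 320, 27, 27)

Answer: (1, 320, 27, 27)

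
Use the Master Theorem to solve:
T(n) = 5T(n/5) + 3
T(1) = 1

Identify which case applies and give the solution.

a=5, b=5, f(n)=3. log_5(5) = 1. Since c=0 < 1, Case 1 applies: T(n) = Θ(n^log_b(a)) = O(n).

Answer: O(n) - Case 1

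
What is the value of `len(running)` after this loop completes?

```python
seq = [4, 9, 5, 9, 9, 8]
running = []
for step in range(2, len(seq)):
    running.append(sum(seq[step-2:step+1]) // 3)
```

Number of 3-element averages
`running` takes the values: [] → [6] → [6, 7] → [6, 7, 7] → [6, 7, 7, 8]
So `len(running)` = 4

Answer: 4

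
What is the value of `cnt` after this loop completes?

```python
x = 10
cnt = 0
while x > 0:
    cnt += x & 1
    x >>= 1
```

Count set bits in 10 (binary: 0b1010)
`cnt` takes the values: 0 → 1 → 2

Answer: 2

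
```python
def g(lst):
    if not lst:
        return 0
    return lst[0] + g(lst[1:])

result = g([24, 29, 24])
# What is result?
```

24 + 29 + 24 + 0 = 77

Answer: 77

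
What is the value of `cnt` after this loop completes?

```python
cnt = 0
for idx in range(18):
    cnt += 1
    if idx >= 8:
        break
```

Loop breaks when idx reaches 8, cnt is 9
`cnt` takes the values: 0 → 1 → 2 → 3 → 4 → 5 → 6 → 7 → 8 → 9

Answer: 9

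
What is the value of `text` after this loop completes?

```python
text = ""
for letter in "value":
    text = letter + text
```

Reverse 'value'
`text` takes the values: "" → "v" → "av" → "lav" → "ulav" → "eulav"

Answer: "eulav"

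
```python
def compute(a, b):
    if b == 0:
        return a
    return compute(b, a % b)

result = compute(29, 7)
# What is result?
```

compute(29, 7) -> compute(7, 1) -> compute(1, 0) -> 1

Answer: 1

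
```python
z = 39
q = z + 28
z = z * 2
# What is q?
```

Trace:
`z = 39` → z = 39
`q = z + 28` → q = 67
`z = z * 2` → z = 78
So q = 67

Answer: 67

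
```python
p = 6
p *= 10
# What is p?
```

Trace:
`p = 6` → p = 6
`p *= 10` → p = 60
So p = 60

Answer: 60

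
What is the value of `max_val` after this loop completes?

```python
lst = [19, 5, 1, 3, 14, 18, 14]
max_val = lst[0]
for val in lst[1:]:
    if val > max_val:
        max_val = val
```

Maximum of [19, 5, 1, 3, 14, 18, 14]
`max_val` takes the values: 19

Answer: 19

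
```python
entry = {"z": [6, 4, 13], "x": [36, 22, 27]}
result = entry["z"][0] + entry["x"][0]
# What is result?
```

Trace:
`entry = {"z": [6, 4, 13], "x": [36, 22, 27]}` → entry = {'z': [6, 4, 13], 'x': [36, 22, 27]}
`result = entry["z"][0] + entry["x"][0]` → result = 42
So result = 42

Answer: 42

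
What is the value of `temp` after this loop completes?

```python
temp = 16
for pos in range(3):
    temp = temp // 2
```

Halve 3 times: 16 // 2^3 = 2
`temp` takes the values: 16 → 8 → 4 → 2

Answer: 2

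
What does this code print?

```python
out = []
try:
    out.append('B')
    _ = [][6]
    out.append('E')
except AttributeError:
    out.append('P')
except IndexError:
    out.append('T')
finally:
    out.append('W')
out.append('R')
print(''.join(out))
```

Execution trace: 'B' (try body) → 'T' (except IndexError) → 'W' (finally) → 'R' (after the try/except). Output: BTWR

Answer: BTWR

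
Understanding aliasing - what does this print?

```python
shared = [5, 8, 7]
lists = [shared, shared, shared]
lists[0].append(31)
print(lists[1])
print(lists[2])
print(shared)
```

Key concept: list of same reference.
Step by step:
`shared = [5, 8, 7]` → shared = [5, 8, 7]
`lists = [shared, shared, shared]` → lists = [[5, 8, 7], [5, 8, 7], [5, 8, 7]]
`lists[0].append(31)` → shared = [5, 8, 7, 31]; lists = [[5, 8, 7, 31], [5, 8, 7, 31], [5, 8, 7, 31]]
`print(lists[1])` → prints [5, 8, 7, 31]
`print(lists[2])` → prints [5, 8, 7, 31]
`print(shared)` → prints [5, 8, 7, 31]

Answer:
[5, 8, 7, 31]
[5, 8, 7, 31]
[5, 8, 7, 31]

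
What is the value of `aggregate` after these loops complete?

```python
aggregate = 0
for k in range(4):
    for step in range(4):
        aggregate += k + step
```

Sum of all k+step for k,step in 4x4
`aggregate` takes the values: 0 → 1 → 3 → 6 → 7 → 9 → 12 → 16 → 18 → 21 → 25 → 30 → 33 → 37 → 42 → 48

Answer: 48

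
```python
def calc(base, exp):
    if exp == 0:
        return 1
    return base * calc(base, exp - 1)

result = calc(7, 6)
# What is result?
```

calc(7, 6) = 7 * 7 * 7 * 7 * 7 * 7 = 117649

Answer: 117649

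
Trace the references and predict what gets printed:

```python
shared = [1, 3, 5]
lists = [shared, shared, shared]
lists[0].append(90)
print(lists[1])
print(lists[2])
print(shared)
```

Key concept: list of same reference.
Step by step:
`shared = [1, 3, 5]` → shared = [1, 3, 5]
`lists = [shared, shared, shared]` → lists = [[1, 3, 5], [1, 3, 5], [1, 3, 5]]
`lists[0].append(90)` → shared = [1, 3, 5, 90]; lists = [[1, 3, 5, 90], [1, 3, 5, 90], [1, 3, 5, 90]]
`print(lists[1])` → prints [1, 3, 5, 90]
`print(lists[2])` → prints [1, 3, 5, 90]
`print(shared)` → prints [1, 3, 5, 90]

Answer:
[1, 3, 5, 90]
[1, 3, 5, 90]
[1, 3, 5, 90]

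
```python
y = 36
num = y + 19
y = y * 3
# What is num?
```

Trace:
`y = 36` → y = 36
`num = y + 19` → num = 55
`y = y * 3` → y = 108
So num = 55

Answer: 55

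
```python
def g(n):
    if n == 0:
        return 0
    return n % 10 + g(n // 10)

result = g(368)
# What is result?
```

Sum of digits of 368: 8 + 6 + 3 = 17

Answer: 17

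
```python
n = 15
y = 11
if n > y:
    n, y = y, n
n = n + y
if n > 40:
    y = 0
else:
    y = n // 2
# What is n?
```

Trace:
`n = 15` → n = 15
`y = 11` → y = 11
`if n > y: ...` → n > y is True → n = 11; y = 15
`n = n + y` → n = 26
`if n > 40: ...` → n > 40 is False, take else branch → y = 13
So n = 26

Answer: 26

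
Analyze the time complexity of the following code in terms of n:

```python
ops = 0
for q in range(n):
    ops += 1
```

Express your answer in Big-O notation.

Each loop level contributes: n. Multiplying the contributions gives O(n).

Answer: O(n)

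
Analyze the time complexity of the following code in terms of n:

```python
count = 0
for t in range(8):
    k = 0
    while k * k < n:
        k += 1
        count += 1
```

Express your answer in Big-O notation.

Each loop level contributes: 1 × √n. Multiplying the contributions gives O(√n).

Answer: O(√n)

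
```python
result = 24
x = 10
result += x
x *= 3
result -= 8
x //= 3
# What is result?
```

Trace:
`result = 24` → result = 24
`x = 10` → x = 10
`result += x` → result = 34
`x *= 3` → x = 30
`result -= 8` → result = 26
`x //= 3` → x = 10
So result = 26

Answer: 26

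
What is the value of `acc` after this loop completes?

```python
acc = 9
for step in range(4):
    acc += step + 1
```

Start at 9, add 1 to 4 = 19
`acc` takes the values: 9 → 10 → 12 → 15 → 19

Answer: 19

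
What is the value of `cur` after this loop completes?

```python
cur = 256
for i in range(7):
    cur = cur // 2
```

Halve 7 times: 256 // 2^7 = 2
`cur` takes the values: 256 → 128 → 64 → 32 → 16 → 8 → 4 → 2

Answer: 2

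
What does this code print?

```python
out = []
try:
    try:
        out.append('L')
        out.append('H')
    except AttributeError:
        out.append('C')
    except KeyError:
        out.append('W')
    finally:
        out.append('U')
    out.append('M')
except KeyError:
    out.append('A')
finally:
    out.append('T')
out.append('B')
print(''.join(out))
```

Execution trace: 'L' (inner try body) → 'H' (inner try body, no exception) → 'U' (inner finally) → 'M' (try body, no exception) → 'T' (finally) → 'B' (after the try/except). Output: LHUMTB

Answer: LHUMTB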